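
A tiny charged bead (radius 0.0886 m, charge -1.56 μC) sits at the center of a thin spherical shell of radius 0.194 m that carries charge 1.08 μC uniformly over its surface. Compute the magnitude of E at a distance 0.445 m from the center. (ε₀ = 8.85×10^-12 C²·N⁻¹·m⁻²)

|E| ≈ 2.18×10^4 V/m

Take a concentric spherical Gaussian surface of radius r = 0.445 m (r > 0.194 m, enclosing both).
Q_enc = (-1.56 μC) + (1.08 μC) = -4.80e-7 C.
Gauss's law: E·4πr² = Q_enc/ε₀.
E = |Q_enc|/(4πε₀r²) = (4.80×10^-7)/(4π·8.85×10^-12·(0.445)²) = 2.18e4 N/C.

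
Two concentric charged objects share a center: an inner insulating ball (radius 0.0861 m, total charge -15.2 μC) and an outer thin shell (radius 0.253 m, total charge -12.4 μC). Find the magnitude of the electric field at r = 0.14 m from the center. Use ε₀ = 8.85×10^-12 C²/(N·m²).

Symmetry ⇒ E = E(r) r̂. Gaussian sphere of radius r = 0.14 m (between the bodies, 0.0861 m < r < 0.253 m).
The shell at 0.253 m lies outside the Gaussian surface, so Q_enc = -15.2 μC = -1.52e-5 C.
Applying ∮E·dA = Q_enc/ε₀ with Φ = E(4πr²):
E = |Q_enc|/(4πε₀r²) = (1.52×10^-5)/(4π·8.85×10^-12·(0.14)²) = 6.97×10^6 N/C.

|E| = 6.97×10^6 V/m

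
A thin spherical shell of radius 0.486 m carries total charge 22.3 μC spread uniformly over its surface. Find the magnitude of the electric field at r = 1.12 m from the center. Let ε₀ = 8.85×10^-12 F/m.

By spherical symmetry E is radial; choose a Gaussian sphere of radius r = 1.12 m (r > 0.486 m).
The entire shell is enclosed: Q_enc = 2.23e-5 C.
Since E is radial and uniform over the Gaussian sphere, Φ = E·4πr² = Q_enc/ε₀.
E = |Q_enc|/(4πε₀r²) = (2.23×10^-5)/(4π·8.85×10^-12·(1.12)²) = 1.60×10^5 N/C.

1.60×10^5 N/C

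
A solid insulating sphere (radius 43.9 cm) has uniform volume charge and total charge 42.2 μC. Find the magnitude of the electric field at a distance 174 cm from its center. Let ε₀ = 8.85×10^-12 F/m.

|E| ≈ 1.25×10^5 N/C

Symmetry ⇒ E = E(r) r̂. Gaussian sphere of radius r = 174 cm (r > R, so the entire charge is enclosed).
Q_enc = 42.2 μC = 4.22×10^-5 C.
Gauss's law: E·4πr² = Q_enc/ε₀.
E = |Q_enc|/(4πε₀r²) = (4.22e-5)/(4π·8.85×10^-12·(1.74)²) = 1.25×10^5 N/C.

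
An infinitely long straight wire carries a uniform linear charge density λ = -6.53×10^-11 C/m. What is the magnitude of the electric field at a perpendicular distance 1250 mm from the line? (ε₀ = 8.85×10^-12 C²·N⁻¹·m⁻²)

Take a coaxial cylindrical Gaussian surface of radius r = 1250 mm and length L.
Q_enc = λL, so λ_enc = -6.53e-11 C/m.
By Gauss's law (flux through the curved wall only), E·2πrL = λ_enc L/ε₀.
E = |λ_enc|/(2πε₀r) = (6.53e-11)/(2π·8.85×10^-12·1.25) = 0.939 N/C.

E = 0.939 V/m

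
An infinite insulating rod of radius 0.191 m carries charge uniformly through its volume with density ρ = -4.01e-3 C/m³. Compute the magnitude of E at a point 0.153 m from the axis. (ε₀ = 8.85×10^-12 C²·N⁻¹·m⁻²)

Choose a coaxial cylinder of radius r = 0.153 m (arbitrary length L) as the Gaussian surface (r < R).
Charge inside radius r per length L is ρ·πr²·L, so λ_enc = ρπr² = -2.949e-4 C/m.
Since E is radial and uniform over the curved surface, Φ = E·2πrL = Q_enc/ε₀ = λ_enc L/ε₀.
E = |λ_enc|/(2πε₀r) = (2.949×10^-4)/(2π·8.85×10^-12·0.153) = 3.47×10^7 N/C.

3.47e7 N/C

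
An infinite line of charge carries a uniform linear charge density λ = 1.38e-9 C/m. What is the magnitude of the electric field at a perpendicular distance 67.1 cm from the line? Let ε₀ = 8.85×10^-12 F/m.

By cylindrical symmetry E is radial; use a coaxial Gaussian cylinder of radius 67.1 cm and length L.
Q_enc = λL, so λ_enc = 1.38×10^-9 C/m.
Since E is radial and uniform over the curved surface, Φ = E·2πrL = Q_enc/ε₀ = λ_enc L/ε₀.
E = |λ_enc|/(2πε₀r) = (1.38×10^-9)/(2π·8.85×10^-12·0.671) = 37 N/C.

E ≈ 37 N/C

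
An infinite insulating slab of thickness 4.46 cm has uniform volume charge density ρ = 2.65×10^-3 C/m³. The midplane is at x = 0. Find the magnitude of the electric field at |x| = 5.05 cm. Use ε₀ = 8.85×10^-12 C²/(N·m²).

|E| = 6.68e6 N/C

The point |x| = 5.05 cm lies outside the slab (half-thickness 0.0223 m). A symmetric pillbox spanning the full slab encloses Q_enc = ρ·d·A.
Flux = 2EA ⇒ E = |ρ|d/(2ε₀), independent of distance outside.
E = (2.65×10^-3)(0.0446)/(2·8.85×10^-12) = 6.68×10^6 N/C.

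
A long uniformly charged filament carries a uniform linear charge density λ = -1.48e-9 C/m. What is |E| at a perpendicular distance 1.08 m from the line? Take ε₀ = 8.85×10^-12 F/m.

Take a coaxial cylindrical Gaussian surface of radius r = 1.08 m and length L.
Q_enc = λL, so λ_enc = -1.48e-9 C/m.
Applying ∮E·dA = Q_enc/ε₀ with the end caps contributing no flux:
E = |λ_enc|/(2πε₀r) = (1.48e-9)/(2π·8.85×10^-12·1.08) = 24.6 N/C.

24.6 N/C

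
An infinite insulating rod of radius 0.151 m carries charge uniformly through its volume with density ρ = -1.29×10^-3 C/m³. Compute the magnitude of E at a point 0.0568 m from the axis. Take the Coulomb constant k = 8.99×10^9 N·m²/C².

Coaxial Gaussian cylinder, radius r = 0.0568 m, length L (r < R).
Charge inside radius r per length L is ρ·πr²·L, so λ_enc = ρπr² = -1.307e-5 C/m.
By Gauss's law (flux through the curved wall only), E·2πrL = λ_enc L/ε₀.
E = 2k|λ_enc|/r = 2(8.99×10^9)(1.307×10^-5)/(0.0568) = 4.14e6 N/C.

4.14×10^6 V/m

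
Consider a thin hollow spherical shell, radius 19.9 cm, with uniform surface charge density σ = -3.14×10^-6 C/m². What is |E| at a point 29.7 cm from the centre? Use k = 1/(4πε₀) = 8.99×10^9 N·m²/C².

Take a concentric spherical Gaussian surface of radius r = 29.7 cm (r > 19.9 cm).
The entire shell is enclosed: Q_enc = σ·4πR² = (-3.14×10^-6)·4π·(0.199)² = -1.563×10^-6 C.
Gauss's law: E·4πr² = Q_enc/ε₀.
E = k|Q_enc|/r² = (8.99×10^9)(1.563e-6)/(0.297)² = 1.59×10^5 N/C.

|E| ≈ 1.59×10^5 N/C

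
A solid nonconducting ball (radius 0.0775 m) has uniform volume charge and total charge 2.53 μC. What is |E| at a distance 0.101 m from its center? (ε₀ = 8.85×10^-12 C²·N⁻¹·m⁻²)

|E| ≈ 2.23×10^6 N/C

By spherical symmetry E is radial; choose a Gaussian sphere of radius r = 0.101 m (r > R, so the entire charge is enclosed).
Q_enc = 2.53 μC = 2.53×10^-6 C.
By Gauss's law, ∮E·dA = E·4πr² = Q_enc/ε₀.
E = |Q_enc|/(4πε₀r²) = (2.53×10^-6)/(4π·8.85×10^-12·(0.101)²) = 2.23e6 N/C.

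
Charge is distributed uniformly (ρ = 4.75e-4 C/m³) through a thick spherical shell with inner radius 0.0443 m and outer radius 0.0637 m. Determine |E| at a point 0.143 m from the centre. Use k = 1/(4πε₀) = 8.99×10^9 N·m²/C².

|E| = 1.50×10^5 N/C

Use a concentric Gaussian sphere at r = 0.143 m (r > 0.0637 m, enclosing the whole shell).
Q_enc = ρ·(4π/3)(b³ − a³) = (4.75×10^-4)·(4π/3)·((0.0637)³ − (0.0443)³) = 3.413×10^-7 C.
Gauss's law: E·4πr² = Q_enc/ε₀.
E = k|Q_enc|/r² = (8.99×10^9)(3.413×10^-7)/(0.143)² = 1.50×10^5 N/C.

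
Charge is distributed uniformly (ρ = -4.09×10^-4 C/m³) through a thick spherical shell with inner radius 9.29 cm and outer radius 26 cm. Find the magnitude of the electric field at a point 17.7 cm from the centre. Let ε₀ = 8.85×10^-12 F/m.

|E| ≈ 2.33×10^6 N/C

Take a concentric spherical Gaussian surface of radius r = 17.7 cm (within the shell material, 9.29 cm < r < 26 cm).
Enclosed charge is the volume from a to r: Q_enc = (4π/3)ρ(r³ − a³) = -8.127×10^-6 C.
Applying ∮E·dA = Q_enc/ε₀ with Φ = E(4πr²):
E = |Q_enc|/(4πε₀r²) = (8.127e-6)/(4π·8.85×10^-12·(0.177)²) = 2.33×10^6 N/C.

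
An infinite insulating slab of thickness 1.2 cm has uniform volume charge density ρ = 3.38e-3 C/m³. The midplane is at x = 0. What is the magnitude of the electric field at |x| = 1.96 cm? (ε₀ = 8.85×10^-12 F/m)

2.29×10^6 V/m

The point |x| = 1.96 cm lies outside the slab (half-thickness 0.006 m). A symmetric pillbox spanning the full slab encloses Q_enc = ρ·d·A.
Flux = 2EA ⇒ E = |ρ|d/(2ε₀), independent of distance outside.
E = (3.38×10^-3)(0.012)/(2·8.85×10^-12) = 2.29×10^6 N/C.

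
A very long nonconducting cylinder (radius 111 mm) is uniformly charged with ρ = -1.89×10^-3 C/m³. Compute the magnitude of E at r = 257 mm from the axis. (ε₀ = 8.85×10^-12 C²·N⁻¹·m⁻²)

|E| = 5.12×10^6 N/C

Take a coaxial cylindrical Gaussian surface of radius r = 257 mm and length L (r > 111 mm, full cross-section enclosed).
λ_enc = ρ·πR² = (-1.89e-3)π(0.111)² = -7.316×10^-5 C/m.
Since E is radial and uniform over the curved surface, Φ = E·2πrL = Q_enc/ε₀ = λ_enc L/ε₀.
E = |λ_enc|/(2πε₀r) = (7.316e-5)/(2π·8.85×10^-12·0.257) = 5.12×10^6 N/C.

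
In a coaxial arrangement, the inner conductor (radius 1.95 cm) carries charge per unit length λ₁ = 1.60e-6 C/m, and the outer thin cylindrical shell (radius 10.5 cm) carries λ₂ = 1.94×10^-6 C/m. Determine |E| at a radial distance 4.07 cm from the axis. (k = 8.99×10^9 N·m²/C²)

Take a coaxial cylindrical Gaussian surface of radius r = 4.07 cm and length L (between the conductors, 1.95 cm < r < 10.5 cm).
Only the inner wire is enclosed; the outer shell contributes nothing inside itself. λ_enc = λ₁ = 1.60e-6 C/m.
Applying ∮E·dA = Q_enc/ε₀ with the end caps contributing no flux:
E = 2k|λ_enc|/r = 2(8.99×10^9)(1.60×10^-6)/(0.0407) = 7.07×10^5 N/C.

|E| ≈ 7.07×10^5 N/C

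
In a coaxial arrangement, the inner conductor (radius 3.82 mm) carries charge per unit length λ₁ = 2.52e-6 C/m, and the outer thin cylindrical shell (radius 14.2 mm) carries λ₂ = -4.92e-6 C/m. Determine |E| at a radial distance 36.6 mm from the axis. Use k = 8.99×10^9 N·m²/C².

By cylindrical symmetry E is radial; use a coaxial Gaussian cylinder of radius 36.6 mm and length L (r > 14.2 mm, enclosing both).
λ_enc = λ₁ + λ₂ = (2.52×10^-6) + (-4.92×10^-6) = -2.40×10^-6 C/m.
Gauss's law: E·2πrL = λ_enc L/ε₀.
E = 2k|λ_enc|/r = 2(8.99×10^9)(2.40e-6)/(0.0366) = 1.18×10^6 N/C.

|E| = 1.18×10^6 N/C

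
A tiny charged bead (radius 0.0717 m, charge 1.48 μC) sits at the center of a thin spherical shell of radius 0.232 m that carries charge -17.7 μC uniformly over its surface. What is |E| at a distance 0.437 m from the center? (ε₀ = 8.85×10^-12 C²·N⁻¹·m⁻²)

By spherical symmetry E is radial; choose a Gaussian sphere of radius r = 0.437 m (r > 0.232 m, enclosing both).
Q_enc = (1.48 μC) + (-17.7 μC) = -1.622×10^-5 C.
Since E is radial and uniform over the Gaussian sphere, Φ = E·4πr² = Q_enc/ε₀.
E = |Q_enc|/(4πε₀r²) = (1.622e-5)/(4π·8.85×10^-12·(0.437)²) = 7.64×10^5 N/C.

|E| ≈ 7.64e5 N/C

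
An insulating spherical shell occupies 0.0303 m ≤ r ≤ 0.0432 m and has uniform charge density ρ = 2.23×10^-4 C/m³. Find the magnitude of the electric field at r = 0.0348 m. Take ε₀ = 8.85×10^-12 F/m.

E ≈ 9.94e4 N/C

Use a concentric Gaussian sphere at r = 0.0348 m (within the shell material, 0.0303 m < r < 0.0432 m).
Only the shell between 0.0303 m and r is enclosed: Q_enc = ρ·(4π/3)(r³ − a³) = (2.23e-4)·(4π/3)·((0.0348)³ − (0.0303)³) = 1.338e-8 C.
Applying ∮E·dA = Q_enc/ε₀ with Φ = E(4πr²):
E = |Q_enc|/(4πε₀r²) = (1.338×10^-8)/(4π·8.85×10^-12·(0.0348)²) = 9.94×10^4 N/C.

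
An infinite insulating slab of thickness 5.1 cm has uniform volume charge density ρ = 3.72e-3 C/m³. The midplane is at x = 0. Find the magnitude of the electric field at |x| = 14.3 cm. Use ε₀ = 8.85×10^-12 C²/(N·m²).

E ≈ 1.07×10^7 N/C

The point |x| = 14.3 cm lies outside the slab (half-thickness 0.0255 m). A symmetric pillbox spanning the full slab encloses Q_enc = ρ·d·A.
Flux = 2EA ⇒ E = |ρ|d/(2ε₀), independent of distance outside.
E = (3.72e-3)(0.051)/(2·8.85×10^-12) = 1.07×10^7 N/C.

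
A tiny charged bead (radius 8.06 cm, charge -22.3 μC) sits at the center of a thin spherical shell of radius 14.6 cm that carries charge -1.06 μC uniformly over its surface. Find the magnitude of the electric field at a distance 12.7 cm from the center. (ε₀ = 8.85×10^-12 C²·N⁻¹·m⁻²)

E = 1.24e7 V/m

Use a concentric Gaussian sphere at r = 12.7 cm (between the bodies, 8.06 cm < r < 14.6 cm).
Only the inner charge is enclosed; the outer shell contributes nothing inside itself. Q_enc = -22.3 μC = -2.23e-5 C.
Since E is radial and uniform over the Gaussian sphere, Φ = E·4πr² = Q_enc/ε₀.
E = |Q_enc|/(4πε₀r²) = (2.23e-5)/(4π·8.85×10^-12·(0.127)²) = 1.24×10^7 N/C.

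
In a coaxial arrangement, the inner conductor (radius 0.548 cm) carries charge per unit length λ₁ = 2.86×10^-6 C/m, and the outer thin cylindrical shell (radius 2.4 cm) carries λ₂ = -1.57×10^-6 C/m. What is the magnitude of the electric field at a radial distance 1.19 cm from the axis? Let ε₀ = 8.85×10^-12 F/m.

Coaxial Gaussian cylinder, radius r = 1.19 cm, length L (between the conductors, 0.548 cm < r < 2.4 cm).
The shell at 2.4 cm lies outside the Gaussian surface, so λ_enc = λ₁ = 2.86×10^-6 C/m.
Applying ∮E·dA = Q_enc/ε₀ with the end caps contributing no flux:
E = |λ_enc|/(2πε₀r) = (2.86×10^-6)/(2π·8.85×10^-12·0.0119) = 4.32×10^6 N/C.

4.32×10^6 N/C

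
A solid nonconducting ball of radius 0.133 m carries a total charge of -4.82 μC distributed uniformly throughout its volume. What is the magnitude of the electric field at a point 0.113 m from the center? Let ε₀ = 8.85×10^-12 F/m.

|E| ≈ 2.08e6 N/C

Take a concentric spherical Gaussian surface of radius r = 0.113 m (r < R).
Only the charge within r is enclosed: Q_enc = Q·(r/R)³ = (-4.82 μC)·(0.113 m/0.133 m)³ = -2.956×10^-6 C.
Since E is radial and uniform over the Gaussian sphere, Φ = E·4πr² = Q_enc/ε₀.
E = |Q_enc|/(4πε₀r²) = (2.956×10^-6)/(4π·8.85×10^-12·(0.113)²) = 2.08×10^6 N/C.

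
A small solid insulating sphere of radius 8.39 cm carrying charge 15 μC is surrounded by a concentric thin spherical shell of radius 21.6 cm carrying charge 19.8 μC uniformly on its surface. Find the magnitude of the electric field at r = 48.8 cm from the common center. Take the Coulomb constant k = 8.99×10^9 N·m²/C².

E = 1.31×10^6 N/C

Take a concentric spherical Gaussian surface of radius r = 48.8 cm (r > 21.6 cm, enclosing both).
Q_enc = (15 μC) + (19.8 μC) = 3.48e-5 C.
Gauss's law: E·4πr² = Q_enc/ε₀.
E = k|Q_enc|/r² = (8.99×10^9)(3.48×10^-5)/(0.488)² = 1.31e6 N/C.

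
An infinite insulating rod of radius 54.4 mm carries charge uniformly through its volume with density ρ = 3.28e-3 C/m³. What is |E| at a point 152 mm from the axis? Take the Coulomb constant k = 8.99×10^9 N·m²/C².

E = 3.61×10^6 V/m

Take a coaxial cylindrical Gaussian surface of radius r = 152 mm and length L (r > 54.4 mm, full cross-section enclosed).
λ_enc = ρ·πR² = (3.28×10^-3)π(0.0544)² = 3.049×10^-5 C/m.
By Gauss's law (flux through the curved wall only), E·2πrL = λ_enc L/ε₀.
E = 2k|λ_enc|/r = 2(8.99×10^9)(3.049×10^-5)/(0.152) = 3.61×10^6 N/C.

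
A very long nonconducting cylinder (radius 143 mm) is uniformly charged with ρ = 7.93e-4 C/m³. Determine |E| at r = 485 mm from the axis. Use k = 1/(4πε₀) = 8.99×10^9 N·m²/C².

1.89e6 V/m

Take a coaxial cylindrical Gaussian surface of radius r = 485 mm and length L (r > 143 mm, full cross-section enclosed).
λ_enc = ρ·πR² = (7.93e-4)π(0.143)² = 5.094×10^-5 C/m.
By Gauss's law (flux through the curved wall only), E·2πrL = λ_enc L/ε₀.
E = 2k|λ_enc|/r = 2(8.99×10^9)(5.094×10^-5)/(0.485) = 1.89e6 N/C.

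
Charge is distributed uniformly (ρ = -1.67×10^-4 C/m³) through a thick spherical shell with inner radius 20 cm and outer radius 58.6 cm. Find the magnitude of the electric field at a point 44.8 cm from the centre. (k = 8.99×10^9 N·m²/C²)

|E| ≈ 2.57×10^6 V/m

By spherical symmetry E is radial; choose a Gaussian sphere of radius r = 44.8 cm (within the shell material, 20 cm < r < 58.6 cm).
Only the shell between 20 cm and r is enclosed: Q_enc = ρ·(4π/3)(r³ − a³) = (-1.67e-4)·(4π/3)·((0.448)³ − (0.2)³) = -5.73×10^-5 C.
Since E is radial and uniform over the Gaussian sphere, Φ = E·4πr² = Q_enc/ε₀.
E = k|Q_enc|/r² = (8.99×10^9)(5.73×10^-5)/(0.448)² = 2.57e6 N/C.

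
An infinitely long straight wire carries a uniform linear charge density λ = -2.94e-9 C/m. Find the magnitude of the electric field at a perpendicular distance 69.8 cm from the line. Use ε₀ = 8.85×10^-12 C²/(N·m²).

Take a coaxial cylindrical Gaussian surface of radius r = 69.8 cm and length L.
Q_enc = λL, so λ_enc = -2.94×10^-9 C/m.
By Gauss's law (flux through the curved wall only), E·2πrL = λ_enc L/ε₀.
E = |λ_enc|/(2πε₀r) = (2.94×10^-9)/(2π·8.85×10^-12·0.698) = 75.7 N/C.

|E| = 75.7 N/C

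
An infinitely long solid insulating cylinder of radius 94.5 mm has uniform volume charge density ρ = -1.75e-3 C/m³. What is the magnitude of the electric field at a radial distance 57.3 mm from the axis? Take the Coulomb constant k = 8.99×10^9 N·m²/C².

Choose a coaxial cylinder of radius r = 57.3 mm (arbitrary length L) as the Gaussian surface (r < R).
Enclosed charge per unit length: λ_enc = ρ·πr² = (-1.75×10^-3)π(0.0573)² = -1.805×10^-5 C/m.
Applying ∮E·dA = Q_enc/ε₀ with the end caps contributing no flux:
E = 2k|λ_enc|/r = 2(8.99×10^9)(1.805×10^-5)/(0.0573) = 5.66×10^6 N/C.

|E| ≈ 5.66×10^6 V/m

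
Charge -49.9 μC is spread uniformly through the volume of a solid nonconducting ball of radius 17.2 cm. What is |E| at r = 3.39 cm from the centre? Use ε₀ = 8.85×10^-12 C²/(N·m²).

Use a concentric Gaussian sphere at r = 3.39 cm (r < R).
For a uniform sphere the enclosed fraction is (r/R)³, so Q_enc = (-49.9 μC)(0.0339/0.172)³ = -3.82×10^-7 C.
Applying ∮E·dA = Q_enc/ε₀ with Φ = E(4πr²):
E = |Q_enc|/(4πε₀r²) = (3.82×10^-7)/(4π·8.85×10^-12·(0.0339)²) = 2.99×10^6 N/C.

|E| ≈ 2.99×10^6 N/C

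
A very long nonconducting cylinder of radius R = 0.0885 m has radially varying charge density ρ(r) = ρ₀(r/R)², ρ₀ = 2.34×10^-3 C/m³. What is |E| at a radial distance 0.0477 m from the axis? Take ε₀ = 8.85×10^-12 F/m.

E ≈ 9.16×10^5 N/C

Coaxial Gaussian cylinder, radius r = 0.0477 m, length L (r < R).
Integrating ρ over the cross-section to radius r: λ_enc = (2πρ₀/R²) ∫₀^r r'^3 dr' = 2πρ₀ r^4/(4·R²) = 2.43×10^-6 C/m.
Since E is radial and uniform over the curved surface, Φ = E·2πrL = Q_enc/ε₀ = λ_enc L/ε₀.
E = |λ_enc|/(2πε₀r) = (2.43×10^-6)/(2π·8.85×10^-12·0.0477) = 9.16×10^5 N/C.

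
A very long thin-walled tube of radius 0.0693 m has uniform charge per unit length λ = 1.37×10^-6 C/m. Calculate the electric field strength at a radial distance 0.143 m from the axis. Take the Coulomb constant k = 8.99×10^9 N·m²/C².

Coaxial Gaussian cylinder, radius r = 0.143 m, length L (r > 0.0693 m).
The full line charge is enclosed: λ_enc = 1.37e-6 C/m.
Since E is radial and uniform over the curved surface, Φ = E·2πrL = Q_enc/ε₀ = λ_enc L/ε₀.
E = 2k|λ_enc|/r = 2(8.99×10^9)(1.37×10^-6)/(0.143) = 1.72×10^5 N/C.

1.72×10^5 N/C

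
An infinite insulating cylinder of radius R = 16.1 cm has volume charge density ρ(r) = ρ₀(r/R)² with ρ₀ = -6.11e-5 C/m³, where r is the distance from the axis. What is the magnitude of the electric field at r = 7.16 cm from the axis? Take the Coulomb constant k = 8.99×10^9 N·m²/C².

2.44×10^4 V/m

Take a coaxial cylindrical Gaussian surface of radius r = 7.16 cm and length L (r < R).
Integrating ρ over the cross-section to radius r: λ_enc = (2πρ₀/R²) ∫₀^r r'^3 dr' = 2πρ₀ r^4/(4·R²) = -9.731×10^-8 C/m.
Gauss's law: E·2πrL = λ_enc L/ε₀.
E = 2k|λ_enc|/r = 2(8.99×10^9)(9.731×10^-8)/(0.0716) = 2.44×10^4 N/C.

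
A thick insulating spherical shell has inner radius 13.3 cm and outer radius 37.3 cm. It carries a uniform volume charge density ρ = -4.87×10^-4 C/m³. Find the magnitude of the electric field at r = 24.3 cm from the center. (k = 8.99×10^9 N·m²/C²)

By spherical symmetry E is radial; choose a Gaussian sphere of radius r = 24.3 cm (within the shell material, 13.3 cm < r < 37.3 cm).
Enclosed charge is the volume from a to r: Q_enc = (4π/3)ρ(r³ − a³) = -2.447×10^-5 C.
Since E is radial and uniform over the Gaussian sphere, Φ = E·4πr² = Q_enc/ε₀.
E = k|Q_enc|/r² = (8.99×10^9)(2.447×10^-5)/(0.243)² = 3.73×10^6 N/C.

E = 3.73×10^6 V/m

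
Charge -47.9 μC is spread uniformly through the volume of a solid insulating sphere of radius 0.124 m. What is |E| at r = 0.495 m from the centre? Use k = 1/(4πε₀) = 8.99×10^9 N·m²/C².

Use a concentric Gaussian sphere at r = 0.495 m (r > R, so the entire charge is enclosed).
Q_enc = -47.9 μC = -4.79×10^-5 C.
Since E is radial and uniform over the Gaussian sphere, Φ = E·4πr² = Q_enc/ε₀.
E = k|Q_enc|/r² = (8.99×10^9)(4.79×10^-5)/(0.495)² = 1.76×10^6 N/C.

E = 1.76e6 V/m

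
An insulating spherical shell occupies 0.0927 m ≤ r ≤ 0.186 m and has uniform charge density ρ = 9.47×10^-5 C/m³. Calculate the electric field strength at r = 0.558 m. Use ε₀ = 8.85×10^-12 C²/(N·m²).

|E| = 6.46e4 N/C

Symmetry ⇒ E = E(r) r̂. Gaussian sphere of radius r = 0.558 m (r > 0.186 m, enclosing the whole shell).
Q_enc = ρ·(4π/3)(b³ − a³) = (9.47×10^-5)·(4π/3)·((0.186)³ − (0.0927)³) = 2.237e-6 C.
Gauss's law: E·4πr² = Q_enc/ε₀.
E = |Q_enc|/(4πε₀r²) = (2.237×10^-6)/(4π·8.85×10^-12·(0.558)²) = 6.46×10^4 N/C.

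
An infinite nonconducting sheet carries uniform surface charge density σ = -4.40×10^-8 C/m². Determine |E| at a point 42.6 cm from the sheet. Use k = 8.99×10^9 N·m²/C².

Choose a cylindrical pillbox piercing the sheet, end faces (area A) parallel to it.
Only the two end caps contribute flux: Φ = 2EA. With Q_enc = σA, Gauss's law gives E = |σ|/(2ε₀).
E = 2πk|σ| = 2π(8.99×10^9)(4.40e-8) = 2.49e3 N/C.

|E| = 2.49×10^3 N/C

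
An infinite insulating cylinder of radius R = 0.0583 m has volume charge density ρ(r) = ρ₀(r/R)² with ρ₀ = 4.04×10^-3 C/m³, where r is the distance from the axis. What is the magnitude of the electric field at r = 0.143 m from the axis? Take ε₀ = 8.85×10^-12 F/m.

E ≈ 2.71×10^6 V/m

Coaxial Gaussian cylinder, radius r = 0.143 m, length L (r > R, full charge per length enclosed).
λ_enc = 2π ∫₀^R ρ₀(r'/R)^2 r' dr' = 2πρ₀R²/4 = 2.157e-5 C/m.
Gauss's law: E·2πrL = λ_enc L/ε₀.
E = |λ_enc|/(2πε₀r) = (2.157×10^-5)/(2π·8.85×10^-12·0.143) = 2.71×10^6 N/C.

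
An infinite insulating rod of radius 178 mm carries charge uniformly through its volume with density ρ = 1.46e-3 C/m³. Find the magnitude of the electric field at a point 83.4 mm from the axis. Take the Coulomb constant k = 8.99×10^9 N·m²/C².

Coaxial Gaussian cylinder, radius r = 83.4 mm, length L (r < R).
Charge inside radius r per length L is ρ·πr²·L, so λ_enc = ρπr² = 3.19e-5 C/m.
Since E is radial and uniform over the curved surface, Φ = E·2πrL = Q_enc/ε₀ = λ_enc L/ε₀.
E = 2k|λ_enc|/r = 2(8.99×10^9)(3.19×10^-5)/(0.0834) = 6.88e6 N/C.

E ≈ 6.88×10^6 N/C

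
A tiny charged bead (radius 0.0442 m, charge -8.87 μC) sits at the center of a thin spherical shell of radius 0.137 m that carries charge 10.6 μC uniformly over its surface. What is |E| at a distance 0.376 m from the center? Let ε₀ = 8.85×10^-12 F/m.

By spherical symmetry E is radial; choose a Gaussian sphere of radius r = 0.376 m (r > 0.137 m, enclosing both).
Q_enc = (-8.87 μC) + (10.6 μC) = 1.73×10^-6 C.
By Gauss's law, ∮E·dA = E·4πr² = Q_enc/ε₀.
E = |Q_enc|/(4πε₀r²) = (1.73×10^-6)/(4π·8.85×10^-12·(0.376)²) = 1.10e5 N/C.

1.10×10^5 V/m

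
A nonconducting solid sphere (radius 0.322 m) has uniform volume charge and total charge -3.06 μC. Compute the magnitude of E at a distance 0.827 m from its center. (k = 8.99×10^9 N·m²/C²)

|E| = 4.02×10^4 N/C

Take a concentric spherical Gaussian surface of radius r = 0.827 m (r > R, so the entire charge is enclosed).
Q_enc = -3.06 μC = -3.06×10^-6 C.
Gauss's law: E·4πr² = Q_enc/ε₀.
E = k|Q_enc|/r² = (8.99×10^9)(3.06×10^-6)/(0.827)² = 4.02×10^4 N/C.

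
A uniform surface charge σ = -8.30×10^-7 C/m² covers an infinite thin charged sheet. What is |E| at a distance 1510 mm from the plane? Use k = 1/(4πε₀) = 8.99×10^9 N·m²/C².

E = 4.69×10^4 V/m

By planar symmetry E is perpendicular to the sheet and uniform; use a Gaussian pillbox with flat faces of area A on each side of the sheet.
Only the two end caps contribute flux: Φ = 2EA. With Q_enc = σA, Gauss's law gives E = |σ|/(2ε₀).
E = 2πk|σ| = 2π(8.99×10^9)(8.30×10^-7) = 4.69×10^4 N/C.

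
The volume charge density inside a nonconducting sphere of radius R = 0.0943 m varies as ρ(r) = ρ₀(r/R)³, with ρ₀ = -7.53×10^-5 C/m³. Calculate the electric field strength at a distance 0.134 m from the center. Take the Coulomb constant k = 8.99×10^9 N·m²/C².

Symmetry ⇒ E = E(r) r̂. Gaussian sphere of radius r = 0.134 m (r > R, all charge enclosed).
Q_enc = 4π ∫₀^R ρ₀(r'/R)^3 r'² dr' = 4πρ₀R³/6 = -1.322e-7 C.
Gauss's law: E·4πr² = Q_enc/ε₀.
E = k|Q_enc|/r² = (8.99×10^9)(1.322×10^-7)/(0.134)² = 6.62e4 N/C.

E = 6.62×10^4 V/m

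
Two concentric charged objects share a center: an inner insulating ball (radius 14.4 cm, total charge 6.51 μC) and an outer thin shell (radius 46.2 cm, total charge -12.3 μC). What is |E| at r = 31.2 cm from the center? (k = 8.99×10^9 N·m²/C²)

Take a concentric spherical Gaussian surface of radius r = 31.2 cm (between the bodies, 14.4 cm < r < 46.2 cm).
Only the inner charge is enclosed; the outer shell contributes nothing inside itself. Q_enc = 6.51 μC = 6.51e-6 C.
Applying ∮E·dA = Q_enc/ε₀ with Φ = E(4πr²):
E = k|Q_enc|/r² = (8.99×10^9)(6.51×10^-6)/(0.312)² = 6.01e5 N/C.

E = 6.01×10^5 N/C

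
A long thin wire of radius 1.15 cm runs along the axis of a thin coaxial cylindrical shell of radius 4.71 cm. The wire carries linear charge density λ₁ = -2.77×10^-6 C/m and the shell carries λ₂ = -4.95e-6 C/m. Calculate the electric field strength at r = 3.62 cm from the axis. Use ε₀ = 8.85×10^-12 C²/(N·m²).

|E| = 1.38×10^6 N/C

Coaxial Gaussian cylinder, radius r = 3.62 cm, length L (between the conductors, 1.15 cm < r < 4.71 cm).
The shell at 4.71 cm lies outside the Gaussian surface, so λ_enc = λ₁ = -2.77×10^-6 C/m.
By Gauss's law (flux through the curved wall only), E·2πrL = λ_enc L/ε₀.
E = |λ_enc|/(2πε₀r) = (2.77×10^-6)/(2π·8.85×10^-12·0.0362) = 1.38×10^6 N/C.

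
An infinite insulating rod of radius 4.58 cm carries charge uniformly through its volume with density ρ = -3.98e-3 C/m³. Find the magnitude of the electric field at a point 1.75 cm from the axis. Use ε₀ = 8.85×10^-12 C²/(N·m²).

|E| = 3.94e6 V/m

Coaxial Gaussian cylinder, radius r = 1.75 cm, length L (r < R).
Enclosed charge per unit length: λ_enc = ρ·πr² = (-3.98×10^-3)π(0.0175)² = -3.829e-6 C/m.
Applying ∮E·dA = Q_enc/ε₀ with the end caps contributing no flux:
E = |λ_enc|/(2πε₀r) = (3.829×10^-6)/(2π·8.85×10^-12·0.0175) = 3.94e6 N/C.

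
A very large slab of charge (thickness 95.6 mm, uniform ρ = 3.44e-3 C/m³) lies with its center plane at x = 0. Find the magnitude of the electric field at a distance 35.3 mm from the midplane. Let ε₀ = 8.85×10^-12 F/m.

1.37×10^7 V/m

By symmetry E is perpendicular to the slab. A Gaussian pillbox from −35.3 mm to +35.3 mm (face area A) lies entirely within the slab.
Q_enc = ρ·(2x)·A and flux = 2EA, so 2EA = 2ρxA/ε₀ ⇒ E = |ρ|x/ε₀.
E = (3.44e-3)(0.0353)/(8.85×10^-12) = 1.37×10^7 N/C.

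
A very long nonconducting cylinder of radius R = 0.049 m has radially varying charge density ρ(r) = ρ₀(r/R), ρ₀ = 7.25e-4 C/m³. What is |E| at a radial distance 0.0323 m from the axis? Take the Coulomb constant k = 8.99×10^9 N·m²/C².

Coaxial Gaussian cylinder, radius r = 0.0323 m, length L (r < R).
λ_enc = ∫₀^r ρ(r')·2πr' dr' = (2πρ₀/R)·r^3/3 = 1.044×10^-6 C/m.
By Gauss's law (flux through the curved wall only), E·2πrL = λ_enc L/ε₀.
E = 2k|λ_enc|/r = 2(8.99×10^9)(1.044e-6)/(0.0323) = 5.81×10^5 N/C.

E = 5.81×10^5 N/C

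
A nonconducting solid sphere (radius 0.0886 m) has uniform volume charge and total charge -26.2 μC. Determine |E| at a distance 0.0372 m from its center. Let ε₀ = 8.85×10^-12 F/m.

1.26×10^7 V/m

Take a concentric spherical Gaussian surface of radius r = 0.0372 m (r < R).
Only the charge within r is enclosed: Q_enc = Q·(r/R)³ = (-26.2 μC)·(0.0372 m/0.0886 m)³ = -1.939×10^-6 C.
Applying ∮E·dA = Q_enc/ε₀ with Φ = E(4πr²):
E = |Q_enc|/(4πε₀r²) = (1.939×10^-6)/(4π·8.85×10^-12·(0.0372)²) = 1.26×10^7 N/C.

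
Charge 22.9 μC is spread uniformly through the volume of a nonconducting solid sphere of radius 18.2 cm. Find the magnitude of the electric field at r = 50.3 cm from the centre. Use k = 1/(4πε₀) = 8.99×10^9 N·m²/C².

By spherical symmetry E is radial; choose a Gaussian sphere of radius r = 50.3 cm (r > R, so the entire charge is enclosed).
Q_enc = 22.9 μC = 2.29e-5 C.
By Gauss's law, ∮E·dA = E·4πr² = Q_enc/ε₀.
E = k|Q_enc|/r² = (8.99×10^9)(2.29e-5)/(0.503)² = 8.14×10^5 N/C.

E = 8.14e5 V/m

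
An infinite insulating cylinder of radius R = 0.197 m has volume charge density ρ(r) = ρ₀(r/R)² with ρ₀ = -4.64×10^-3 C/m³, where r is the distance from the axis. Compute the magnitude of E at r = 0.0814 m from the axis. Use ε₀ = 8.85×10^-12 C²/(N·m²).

Choose a coaxial cylinder of radius r = 0.0814 m (arbitrary length L) as the Gaussian surface (r < R).
λ_enc = ∫₀^r ρ(r')·2πr' dr' = (2πρ₀/R²)·r^4/4 = -8.245×10^-6 C/m.
By Gauss's law (flux through the curved wall only), E·2πrL = λ_enc L/ε₀.
E = |λ_enc|/(2πε₀r) = (8.245e-6)/(2π·8.85×10^-12·0.0814) = 1.82×10^6 N/C.

|E| ≈ 1.82×10^6 N/C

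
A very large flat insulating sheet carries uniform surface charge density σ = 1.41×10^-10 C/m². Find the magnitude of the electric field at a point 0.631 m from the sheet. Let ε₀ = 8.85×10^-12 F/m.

|E| ≈ 7.97 N/C

Choose a cylindrical pillbox piercing the sheet, end faces (area A) parallel to it.
Flux Φ = 2EA and Q_enc = σA, so 2EA = σA/ε₀ ⇒ E = |σ|/(2ε₀), independent of distance.
E = |σ|/(2ε₀) = (1.41e-10)/(2·8.85×10^-12) = 7.97 N/C.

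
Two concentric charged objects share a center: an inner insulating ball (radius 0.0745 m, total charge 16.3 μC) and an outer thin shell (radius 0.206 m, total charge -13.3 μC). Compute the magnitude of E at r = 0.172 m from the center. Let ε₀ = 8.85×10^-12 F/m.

|E| ≈ 4.95×10^6 N/C

Symmetry ⇒ E = E(r) r̂. Gaussian sphere of radius r = 0.172 m (between the bodies, 0.0745 m < r < 0.206 m).
The shell at 0.206 m lies outside the Gaussian surface, so Q_enc = 16.3 μC = 1.63e-5 C.
Since E is radial and uniform over the Gaussian sphere, Φ = E·4πr² = Q_enc/ε₀.
E = |Q_enc|/(4πε₀r²) = (1.63×10^-5)/(4π·8.85×10^-12·(0.172)²) = 4.95×10^6 N/C.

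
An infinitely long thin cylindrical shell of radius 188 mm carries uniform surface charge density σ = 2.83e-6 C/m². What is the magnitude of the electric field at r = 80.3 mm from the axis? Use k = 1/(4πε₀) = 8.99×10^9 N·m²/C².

E = 0 (no enclosed charge)

By cylindrical symmetry E is radial; use a coaxial Gaussian cylinder of radius 80.3 mm and length L (r < 188 mm, inside the shell).
No charge is enclosed, so Gauss's law gives E·2πrL = 0 ⇒ E = 0.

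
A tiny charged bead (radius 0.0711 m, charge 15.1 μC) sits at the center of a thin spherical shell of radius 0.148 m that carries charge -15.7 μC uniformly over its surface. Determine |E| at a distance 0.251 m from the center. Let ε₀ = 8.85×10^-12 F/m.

Take a concentric spherical Gaussian surface of radius r = 0.251 m (r > 0.148 m, enclosing both).
Q_enc = (15.1 μC) + (-15.7 μC) = -6.00e-7 C.
Applying ∮E·dA = Q_enc/ε₀ with Φ = E(4πr²):
E = |Q_enc|/(4πε₀r²) = (6.00×10^-7)/(4π·8.85×10^-12·(0.251)²) = 8.56e4 N/C.

|E| ≈ 8.56e4 V/m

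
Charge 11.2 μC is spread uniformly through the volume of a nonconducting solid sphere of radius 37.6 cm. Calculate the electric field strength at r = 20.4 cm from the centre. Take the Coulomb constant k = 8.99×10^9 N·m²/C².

|E| = 3.86×10^5 V/m

Symmetry ⇒ E = E(r) r̂. Gaussian sphere of radius r = 20.4 cm (r < R).
For a uniform sphere the enclosed fraction is (r/R)³, so Q_enc = (11.2 μC)(0.204/0.376)³ = 1.789×10^-6 C.
By Gauss's law, ∮E·dA = E·4πr² = Q_enc/ε₀.
E = k|Q_enc|/r² = (8.99×10^9)(1.789×10^-6)/(0.204)² = 3.86×10^5 N/C.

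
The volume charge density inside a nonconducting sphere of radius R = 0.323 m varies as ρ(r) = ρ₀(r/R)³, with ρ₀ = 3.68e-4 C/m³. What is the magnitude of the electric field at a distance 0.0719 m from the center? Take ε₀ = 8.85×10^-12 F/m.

|E| = 5.50×10^3 N/C

By spherical symmetry E is radial; choose a Gaussian sphere of radius r = 0.0719 m (r < R).
Integrate the density: Q_enc = 4π ∫₀^r ρ₀(r'/R)^3 r'² dr' = 4πρ₀ r^6/(6·R³) = 3.16e-9 C.
Since E is radial and uniform over the Gaussian sphere, Φ = E·4πr² = Q_enc/ε₀.
E = |Q_enc|/(4πε₀r²) = (3.16×10^-9)/(4π·8.85×10^-12·(0.0719)²) = 5.50×10^3 N/C.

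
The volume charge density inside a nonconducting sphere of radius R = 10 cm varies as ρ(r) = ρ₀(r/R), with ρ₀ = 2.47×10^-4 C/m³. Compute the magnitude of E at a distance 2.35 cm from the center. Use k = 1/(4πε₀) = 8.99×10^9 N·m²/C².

E = 3.85e4 N/C

Symmetry ⇒ E = E(r) r̂. Gaussian sphere of radius r = 2.35 cm (r < R).
Q_enc = ∫₀^r ρ(r')·4πr'² dr' = (4πρ₀/R) ∫₀^r r'^3 dr' = 4πρ₀ r^4/(4·R) = 2.367×10^-9 C.
By Gauss's law, ∮E·dA = E·4πr² = Q_enc/ε₀.
E = k|Q_enc|/r² = (8.99×10^9)(2.367×10^-9)/(0.0235)² = 3.85×10^4 N/C.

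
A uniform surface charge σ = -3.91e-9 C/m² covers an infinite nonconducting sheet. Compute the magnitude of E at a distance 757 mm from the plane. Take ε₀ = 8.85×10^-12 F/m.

|E| = 221 N/C

By planar symmetry E is perpendicular to the sheet and uniform; use a Gaussian pillbox with flat faces of area A on each side of the sheet.
Flux Φ = 2EA and Q_enc = σA, so 2EA = σA/ε₀ ⇒ E = |σ|/(2ε₀), independent of distance.
E = |σ|/(2ε₀) = (3.91e-9)/(2·8.85×10^-12) = 221 N/C.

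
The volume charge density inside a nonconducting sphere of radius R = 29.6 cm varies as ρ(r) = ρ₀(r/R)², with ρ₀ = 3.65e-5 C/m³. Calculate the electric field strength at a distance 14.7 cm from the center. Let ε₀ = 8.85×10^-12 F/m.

E ≈ 2.99e4 V/m

By spherical symmetry E is radial; choose a Gaussian sphere of radius r = 14.7 cm (r < R).
Q_enc = ∫₀^r ρ(r')·4πr'² dr' = (4πρ₀/R²) ∫₀^r r'^4 dr' = 4πρ₀ r^5/(5·R²) = 7.187×10^-8 C.
By Gauss's law, ∮E·dA = E·4πr² = Q_enc/ε₀.
E = |Q_enc|/(4πε₀r²) = (7.187e-8)/(4π·8.85×10^-12·(0.147)²) = 2.99e4 N/C.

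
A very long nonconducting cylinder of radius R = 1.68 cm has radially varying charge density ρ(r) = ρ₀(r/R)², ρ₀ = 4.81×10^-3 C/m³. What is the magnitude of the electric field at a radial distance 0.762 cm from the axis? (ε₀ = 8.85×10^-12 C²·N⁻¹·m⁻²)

By cylindrical symmetry E is radial; use a coaxial Gaussian cylinder of radius 0.762 cm and length L (r < R).
Integrating ρ over the cross-section to radius r: λ_enc = (2πρ₀/R²) ∫₀^r r'^3 dr' = 2πρ₀ r^4/(4·R²) = 9.025×10^-8 C/m.
Applying ∮E·dA = Q_enc/ε₀ with the end caps contributing no flux:
E = |λ_enc|/(2πε₀r) = (9.025×10^-8)/(2π·8.85×10^-12·0.00762) = 2.13×10^5 N/C.

E ≈ 2.13×10^5 N/C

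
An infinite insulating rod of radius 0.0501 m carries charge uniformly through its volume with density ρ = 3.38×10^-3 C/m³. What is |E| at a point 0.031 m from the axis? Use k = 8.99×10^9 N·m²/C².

By cylindrical symmetry E is radial; use a coaxial Gaussian cylinder of radius 0.031 m and length L (r < R).
Charge inside radius r per length L is ρ·πr²·L, so λ_enc = ρπr² = 1.02e-5 C/m.
Applying ∮E·dA = Q_enc/ε₀ with the end caps contributing no flux:
E = 2k|λ_enc|/r = 2(8.99×10^9)(1.02×10^-5)/(0.031) = 5.92×10^6 N/C.

E ≈ 5.92×10^6 V/m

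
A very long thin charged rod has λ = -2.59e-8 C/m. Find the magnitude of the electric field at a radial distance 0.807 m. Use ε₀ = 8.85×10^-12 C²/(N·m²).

E ≈ 577 N/C

Take a coaxial cylindrical Gaussian surface of radius r = 0.807 m and length L.
Q_enc = λL, so λ_enc = -2.59×10^-8 C/m.
Since E is radial and uniform over the curved surface, Φ = E·2πrL = Q_enc/ε₀ = λ_enc L/ε₀.
E = |λ_enc|/(2πε₀r) = (2.59e-8)/(2π·8.85×10^-12·0.807) = 577 N/C.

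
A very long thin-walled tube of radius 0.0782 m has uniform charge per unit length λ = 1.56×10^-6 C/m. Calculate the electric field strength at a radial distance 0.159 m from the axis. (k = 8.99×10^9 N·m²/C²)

Choose a coaxial cylinder of radius r = 0.159 m (arbitrary length L) as the Gaussian surface (r > 0.0782 m).
The full line charge is enclosed: λ_enc = 1.56e-6 C/m.
By Gauss's law (flux through the curved wall only), E·2πrL = λ_enc L/ε₀.
E = 2k|λ_enc|/r = 2(8.99×10^9)(1.56×10^-6)/(0.159) = 1.76×10^5 N/C.

|E| = 1.76×10^5 V/m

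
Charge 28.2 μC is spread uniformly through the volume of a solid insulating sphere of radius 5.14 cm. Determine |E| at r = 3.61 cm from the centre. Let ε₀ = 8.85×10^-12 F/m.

Take a concentric spherical Gaussian surface of radius r = 3.61 cm (r < R).
For a uniform sphere the enclosed fraction is (r/R)³, so Q_enc = (28.2 μC)(0.0361/0.0514)³ = 9.77e-6 C.
By Gauss's law, ∮E·dA = E·4πr² = Q_enc/ε₀.
E = |Q_enc|/(4πε₀r²) = (9.77×10^-6)/(4π·8.85×10^-12·(0.0361)²) = 6.74×10^7 N/C.

E = 6.74×10^7 N/C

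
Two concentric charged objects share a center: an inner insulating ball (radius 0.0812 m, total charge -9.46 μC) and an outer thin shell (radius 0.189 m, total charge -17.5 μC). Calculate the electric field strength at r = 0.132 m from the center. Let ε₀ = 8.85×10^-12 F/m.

Take a concentric spherical Gaussian surface of radius r = 0.132 m (between the bodies, 0.0812 m < r < 0.189 m).
Only the inner charge is enclosed; the outer shell contributes nothing inside itself. Q_enc = -9.46 μC = -9.46×10^-6 C.
By Gauss's law, ∮E·dA = E·4πr² = Q_enc/ε₀.
E = |Q_enc|/(4πε₀r²) = (9.46×10^-6)/(4π·8.85×10^-12·(0.132)²) = 4.88×10^6 N/C.

|E| ≈ 4.88×10^6 N/C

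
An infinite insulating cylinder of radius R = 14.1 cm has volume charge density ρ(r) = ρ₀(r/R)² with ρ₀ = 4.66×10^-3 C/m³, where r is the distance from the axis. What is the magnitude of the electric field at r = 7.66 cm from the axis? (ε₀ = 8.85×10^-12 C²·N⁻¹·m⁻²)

2.98×10^6 V/m

Take a coaxial cylindrical Gaussian surface of radius r = 7.66 cm and length L (r < R).
λ_enc = ∫₀^r ρ(r')·2πr' dr' = (2πρ₀/R²)·r^4/4 = 1.268×10^-5 C/m.
By Gauss's law (flux through the curved wall only), E·2πrL = λ_enc L/ε₀.
E = |λ_enc|/(2πε₀r) = (1.268×10^-5)/(2π·8.85×10^-12·0.0766) = 2.98e6 N/C.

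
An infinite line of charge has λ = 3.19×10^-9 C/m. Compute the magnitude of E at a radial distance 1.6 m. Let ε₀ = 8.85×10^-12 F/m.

35.9 V/m

By cylindrical symmetry E is radial; use a coaxial Gaussian cylinder of radius 1.6 m and length L.
Q_enc = λL, so λ_enc = 3.19×10^-9 C/m.
Gauss's law: E·2πrL = λ_enc L/ε₀.
E = |λ_enc|/(2πε₀r) = (3.19×10^-9)/(2π·8.85×10^-12·1.6) = 35.9 N/C.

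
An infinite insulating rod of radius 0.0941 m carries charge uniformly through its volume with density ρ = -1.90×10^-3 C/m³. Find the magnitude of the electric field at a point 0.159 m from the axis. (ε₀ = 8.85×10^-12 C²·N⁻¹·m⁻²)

By cylindrical symmetry E is radial; use a coaxial Gaussian cylinder of radius 0.159 m and length L (r > 0.0941 m, full cross-section enclosed).
λ_enc = ρ·πR² = (-1.90e-3)π(0.0941)² = -5.285×10^-5 C/m.
By Gauss's law (flux through the curved wall only), E·2πrL = λ_enc L/ε₀.
E = |λ_enc|/(2πε₀r) = (5.285e-5)/(2π·8.85×10^-12·0.159) = 5.98e6 N/C.

5.98×10^6 N/C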